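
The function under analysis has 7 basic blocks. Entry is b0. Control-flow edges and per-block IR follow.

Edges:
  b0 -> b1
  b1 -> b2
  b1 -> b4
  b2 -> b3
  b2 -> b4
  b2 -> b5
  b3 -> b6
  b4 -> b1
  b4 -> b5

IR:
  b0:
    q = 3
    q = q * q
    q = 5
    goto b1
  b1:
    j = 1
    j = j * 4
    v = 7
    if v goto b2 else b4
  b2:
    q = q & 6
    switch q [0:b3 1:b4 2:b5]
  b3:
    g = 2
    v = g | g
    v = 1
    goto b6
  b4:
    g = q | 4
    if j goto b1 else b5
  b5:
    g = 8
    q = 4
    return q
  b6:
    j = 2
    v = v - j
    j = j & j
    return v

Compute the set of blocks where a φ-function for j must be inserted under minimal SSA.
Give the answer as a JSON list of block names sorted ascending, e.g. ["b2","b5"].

idom tree: b1←b0 b2←b1 b3←b2 b4←b1 b5←b1 b6←b3
Dom at joins:
  b1: preds {b0,b4}: {b0} ∩ {b0,b1,b4} = {b0}; idom=b0
  b4: preds {b1,b2}: {b0,b1} ∩ {b0,b1,b2} = {b0,b1}; idom=b1
  b5: preds {b2,b4}: {b0,b1,b2} ∩ {b0,b1,b4} = {b0,b1}; idom=b1

Frontier:
  b1←b0: walk · to b0
  b1←b4: walk b4→b1 to b0
  b4←b1: walk · to b1
  b4←b2: walk b2 to b1
  b5←b2: walk b2 to b1
  b5←b4: walk b4 to b1
  b0 → ∅
  b1 → {b1}
  b2 → {b4,b5}
  b3 → ∅
  b4 → {b1,b5}
  b5 → ∅
  b6 → ∅

φ for j: defs {b1,b6}
  DF⁺ = {b1}

Answer: ["b1"]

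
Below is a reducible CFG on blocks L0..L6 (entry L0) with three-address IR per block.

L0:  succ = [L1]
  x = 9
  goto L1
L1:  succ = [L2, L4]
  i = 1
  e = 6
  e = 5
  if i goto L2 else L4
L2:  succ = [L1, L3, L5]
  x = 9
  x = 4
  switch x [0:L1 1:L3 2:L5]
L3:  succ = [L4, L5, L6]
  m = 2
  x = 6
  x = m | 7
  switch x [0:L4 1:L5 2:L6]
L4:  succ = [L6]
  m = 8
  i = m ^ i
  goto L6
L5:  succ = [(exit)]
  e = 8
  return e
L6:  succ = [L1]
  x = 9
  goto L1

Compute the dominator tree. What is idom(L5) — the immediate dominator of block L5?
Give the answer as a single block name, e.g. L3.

idom tree: L1←L0 L2←L1 L3←L2 L4←L1 L5←L2 L6←L1
Dom∩ at merges:
  L1: preds {L0,L2,L6}: {L0} ∩ {L0,L1,L2} ∩ {L0,L1,L6} = {L0}; idom=L0
  L4: preds {L1,L3}: {L0,L1} ∩ {L0,L1,L2,L3} = {L0,L1}; idom=L1
  L5: preds {L2,L3}: {L0,L1,L2} ∩ {L0,L1,L2,L3} = {L0,L1,L2}; idom=L2
  L6: preds {L3,L4}: {L0,L1,L2,L3} ∩ {L0,L1,L4} = {L0,L1}; idom=L1

idom(L5) = L2

Answer: L2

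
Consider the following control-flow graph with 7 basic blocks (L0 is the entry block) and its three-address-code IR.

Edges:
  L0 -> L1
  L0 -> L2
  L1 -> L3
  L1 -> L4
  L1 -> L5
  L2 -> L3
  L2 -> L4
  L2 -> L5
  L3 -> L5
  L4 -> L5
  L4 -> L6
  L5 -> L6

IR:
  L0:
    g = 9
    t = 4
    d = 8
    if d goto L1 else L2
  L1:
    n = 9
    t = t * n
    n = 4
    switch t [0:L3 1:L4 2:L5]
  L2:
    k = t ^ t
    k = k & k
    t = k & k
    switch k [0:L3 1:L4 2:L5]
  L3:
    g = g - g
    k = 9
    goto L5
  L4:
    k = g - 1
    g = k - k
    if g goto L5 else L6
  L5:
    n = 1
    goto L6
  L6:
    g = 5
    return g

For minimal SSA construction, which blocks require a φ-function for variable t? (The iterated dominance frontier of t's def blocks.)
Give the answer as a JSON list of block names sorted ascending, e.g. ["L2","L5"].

Answer: ["L3", "L4", "L5", "L6"]

Analysis:
idom tree: L1←L0 L2←L0 L3←L0 L4←L0 L5←L0 L6←L0
Dom at joins:
  L3: preds {L1,L2}: {L0,L1} ∩ {L0,L2} = {L0}; idom=L0
  L4: preds {L1,L2}: {L0,L1} ∩ {L0,L2} = {L0}; idom=L0
  L5: preds {L1,L2,L3,L4}: {L0,L1} ∩ {L0,L2} ∩ {L0,L3} ∩ {L0,L4} = {L0}; idom=L0
  L6: preds {L4,L5}: {L0,L4} ∩ {L0,L5} = {L0}; idom=L0

Frontier:
  L3←L1: walk L1 to L0
  L3←L2: walk L2 to L0
  L4←L1: walk L1 to L0
  L4←L2: walk L2 to L0
  L5←L1: walk L1 to L0
  L5←L2: walk L2 to L0
  L5←L3: walk L3 to L0
  L5←L4: walk L4 to L0
  L6←L4: walk L4 to L0
  L6←L5: walk L5 to L0
  DF(L0)=∅
  DF(L1)={L3,L4,L5}
  DF(L2)={L3,L4,L5}
  DF(L3)={L5}
  DF(L4)={L5,L6}
  DF(L5)={L6}
  DF(L6)=∅

φ for t: defs {L0,L1,L2}
  DF⁺ = {L3,L4,L5,L6}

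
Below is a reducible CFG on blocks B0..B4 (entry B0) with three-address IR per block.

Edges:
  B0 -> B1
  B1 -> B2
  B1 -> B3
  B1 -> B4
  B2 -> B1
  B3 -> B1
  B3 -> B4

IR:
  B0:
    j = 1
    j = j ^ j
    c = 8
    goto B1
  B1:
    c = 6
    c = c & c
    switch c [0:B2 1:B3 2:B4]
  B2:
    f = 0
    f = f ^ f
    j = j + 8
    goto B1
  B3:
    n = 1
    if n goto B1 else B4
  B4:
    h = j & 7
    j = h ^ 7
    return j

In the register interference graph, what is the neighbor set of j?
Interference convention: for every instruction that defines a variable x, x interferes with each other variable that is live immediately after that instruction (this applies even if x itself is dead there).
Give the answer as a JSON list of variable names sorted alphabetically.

def/use:
  B0: {c,j} / ∅
  B1: {c} / ∅
  B2: {f,j} / {j}
  B3: {n} / ∅
  B4: {h,j} / {j}

Liveness:
  B0 li=∅ lo={j}
  B1 li={j} lo={j}
  B2 li={j} lo={j}
  B3 li={j} lo={j}
  B4 li={j} lo=∅

Interfere edges:
  c: {j}
  f: {j}
  h: ∅
  j: {c,f,n}
  n: {j}

N(j) = ["c", "f", "n"]

Answer: ["c", "f", "n"]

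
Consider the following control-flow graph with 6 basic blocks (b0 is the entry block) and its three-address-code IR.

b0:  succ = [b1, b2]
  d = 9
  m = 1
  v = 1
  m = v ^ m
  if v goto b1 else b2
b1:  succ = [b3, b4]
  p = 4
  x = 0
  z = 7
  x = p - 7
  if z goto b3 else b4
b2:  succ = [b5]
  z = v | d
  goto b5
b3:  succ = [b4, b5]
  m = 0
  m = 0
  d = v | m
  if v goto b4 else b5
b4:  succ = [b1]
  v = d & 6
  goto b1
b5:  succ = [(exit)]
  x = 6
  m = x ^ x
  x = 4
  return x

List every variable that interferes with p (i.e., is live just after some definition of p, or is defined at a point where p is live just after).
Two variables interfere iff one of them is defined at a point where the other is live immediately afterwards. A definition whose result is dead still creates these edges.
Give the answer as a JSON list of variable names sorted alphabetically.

Per-block:
  b0 def {d,m,v} use ∅
  b1 def {p,x,z} use ∅
  b2 def {z} use {d,v}
  b3 def {d,m} use {v}
  b4 def {v} use {d}
  b5 def {m,x} use ∅

Backward fixpoint:
  b0: in=∅ out={d,v}
  b1: in={d,v} out={d,v}
  b2: in={d,v} out=∅
  b3: in={v} out={d}
  b4: in={d} out={d,v}
  b5: in=∅ out=∅

Interference:
  d: {m,p,v,x,z}
  m: {d,v}
  p: {d,v,x,z}
  v: {d,m,p,x,z}
  x: {d,p,v,z}
  z: {d,p,v,x}

N(p) = ["d", "v", "x", "z"]

Answer: ["d", "v", "x", "z"]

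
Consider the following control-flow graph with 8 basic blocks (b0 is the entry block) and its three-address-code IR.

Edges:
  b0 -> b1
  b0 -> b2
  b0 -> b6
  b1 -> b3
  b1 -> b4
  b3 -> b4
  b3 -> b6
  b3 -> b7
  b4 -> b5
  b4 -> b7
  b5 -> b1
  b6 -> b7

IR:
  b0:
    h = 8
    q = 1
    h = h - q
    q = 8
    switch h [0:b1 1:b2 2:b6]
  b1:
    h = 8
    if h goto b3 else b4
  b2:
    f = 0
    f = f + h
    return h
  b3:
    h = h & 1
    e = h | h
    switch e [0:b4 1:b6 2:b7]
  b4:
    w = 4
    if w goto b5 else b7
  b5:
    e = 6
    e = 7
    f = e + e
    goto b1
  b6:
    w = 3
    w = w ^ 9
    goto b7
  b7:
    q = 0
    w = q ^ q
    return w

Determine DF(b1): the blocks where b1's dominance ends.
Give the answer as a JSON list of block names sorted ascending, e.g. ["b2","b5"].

idom tree: b1←b0 b2←b0 b3←b1 b4←b1 b5←b4 b6←b0 b7←b0
Join-block Dom:
  b1: preds {b0,b5}: {b0} ∩ {b0,b1,b4,b5} = {b0}; idom=b0
  b4: preds {b1,b3}: {b0,b1} ∩ {b0,b1,b3} = {b0,b1}; idom=b1
  b6: preds {b0,b3}: {b0} ∩ {b0,b1,b3} = {b0}; idom=b0
  b7: preds {b3,b4,b6}: {b0,b1,b3} ∩ {b0,b1,b4} ∩ {b0,b6} = {b0}; idom=b0

Frontier:
  join b1 pred b0: · stop@b0
  join b1 pred b5: b5→b4→b1 stop@b0
  join b4 pred b1: · stop@b1
  join b4 pred b3: b3 stop@b1
  join b6 pred b0: · stop@b0
  join b6 pred b3: b3→b1 stop@b0
  join b7 pred b3: b3→b1 stop@b0
  join b7 pred b4: b4→b1 stop@b0
  join b7 pred b6: b6 stop@b0
  DF(b0)=∅
  DF(b1)={b1,b6,b7}
  DF(b2)=∅
  DF(b3)={b4,b6,b7}
  DF(b4)={b1,b7}
  DF(b5)={b1}
  DF(b6)={b7}
  DF(b7)=∅

DF(b1) = ["b1", "b6", "b7"]

Answer: ["b1", "b6", "b7"]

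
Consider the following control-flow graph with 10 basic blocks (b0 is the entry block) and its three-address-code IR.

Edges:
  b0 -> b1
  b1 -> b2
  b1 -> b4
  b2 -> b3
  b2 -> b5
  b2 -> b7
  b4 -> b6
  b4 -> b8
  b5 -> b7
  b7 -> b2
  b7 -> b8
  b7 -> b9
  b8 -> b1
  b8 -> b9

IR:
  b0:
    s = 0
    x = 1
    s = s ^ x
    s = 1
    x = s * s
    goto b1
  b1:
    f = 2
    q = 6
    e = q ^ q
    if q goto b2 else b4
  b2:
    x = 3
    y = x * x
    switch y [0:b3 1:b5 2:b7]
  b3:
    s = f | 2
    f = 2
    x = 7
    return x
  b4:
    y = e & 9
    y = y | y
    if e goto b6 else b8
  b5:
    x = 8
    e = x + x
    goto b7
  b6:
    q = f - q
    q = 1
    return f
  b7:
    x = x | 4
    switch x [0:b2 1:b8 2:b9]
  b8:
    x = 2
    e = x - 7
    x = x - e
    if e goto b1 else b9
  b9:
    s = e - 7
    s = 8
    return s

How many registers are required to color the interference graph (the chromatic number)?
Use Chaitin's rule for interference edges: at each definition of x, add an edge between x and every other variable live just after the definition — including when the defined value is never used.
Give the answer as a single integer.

Answer: 4

Analysis:
Per-block:
  b0 def {s,x} use ∅
  b1 def {e,f,q} use ∅
  b2 def {x,y} use ∅
  b3 def {f,s,x} use {f}
  b4 def {y} use {e}
  b5 def {e,x} use ∅
  b6 def {q} use {f,q}
  b7 def {x} use {x}
  b8 def {e,x} use ∅
  b9 def {s} use {e}

Live sets:
  b0: in=∅ out=∅
  b1: in=∅ out={e,f,q}
  b2: in={e,f} out={e,f,x}
  b3: in={f} out=∅
  b4: in={e,f,q} out={f,q}
  b5: in={f} out={e,f,x}
  b6: in={f,q} out=∅
  b7: in={e,f,x} out={e,f}
  b8: in=∅ out={e}
  b9: in={e} out=∅

Interfere edges:
  e↔{f,q,x,y}
  f↔{e,q,x,y}
  q↔{e,f,y}
  s↔{x}
  x↔{e,f,s,y}
  y↔{e,f,q,x}

Chromatic number:
  clique {e,f,q,y} ⇒ need ≥ 4
  assign e→R0 f→R1 q→R2 s→R0 x→R2 y→R3 — no edge inside a register ⇒ χ ≤ 4
  χ = 4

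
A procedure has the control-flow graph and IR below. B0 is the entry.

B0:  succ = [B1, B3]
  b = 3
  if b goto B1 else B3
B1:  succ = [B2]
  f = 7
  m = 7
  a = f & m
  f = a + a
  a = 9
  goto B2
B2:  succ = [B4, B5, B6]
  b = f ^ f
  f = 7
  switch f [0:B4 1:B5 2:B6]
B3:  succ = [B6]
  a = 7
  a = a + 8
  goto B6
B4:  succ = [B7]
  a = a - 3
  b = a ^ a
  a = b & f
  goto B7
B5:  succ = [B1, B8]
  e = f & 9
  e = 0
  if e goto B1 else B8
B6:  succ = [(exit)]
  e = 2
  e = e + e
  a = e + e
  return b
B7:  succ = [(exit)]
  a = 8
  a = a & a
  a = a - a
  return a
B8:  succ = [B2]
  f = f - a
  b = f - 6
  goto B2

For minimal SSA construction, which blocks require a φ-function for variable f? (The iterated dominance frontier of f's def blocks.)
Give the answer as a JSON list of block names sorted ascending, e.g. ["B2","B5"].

Answer: ["B1", "B2", "B6"]

Analysis:
idom tree: B1←B0 B2←B1 B3←B0 B4←B2 B5←B2 B6←B0 B7←B4 B8←B5
Dom at joins:
  B1: preds {B0,B5}: {B0} ∩ {B0,B1,B2,B5} = {B0}; idom=B0
  B2: preds {B1,B8}: {B0,B1} ∩ {B0,B1,B2,B5,B8} = {B0,B1}; idom=B1
  B6: preds {B2,B3}: {B0,B1,B2} ∩ {B0,B3} = {B0}; idom=B0

DF walk-up:
  B1←B0: walk · to B0
  B1←B5: walk B5→B2→B1 to B0
  B2←B1: walk · to B1
  B2←B8: walk B8→B5→B2 to B1
  B6←B2: walk B2→B1 to B0
  B6←B3: walk B3 to B0
  B0 → ∅
  B1 → {B1,B6}
  B2 → {B1,B2,B6}
  B3 → {B6}
  B4 → ∅
  B5 → {B1,B2}
  B6 → ∅
  B7 → ∅
  B8 → {B2}

φ for f: defs {B1,B2,B8}
  DF⁺ = {B1,B2,B6}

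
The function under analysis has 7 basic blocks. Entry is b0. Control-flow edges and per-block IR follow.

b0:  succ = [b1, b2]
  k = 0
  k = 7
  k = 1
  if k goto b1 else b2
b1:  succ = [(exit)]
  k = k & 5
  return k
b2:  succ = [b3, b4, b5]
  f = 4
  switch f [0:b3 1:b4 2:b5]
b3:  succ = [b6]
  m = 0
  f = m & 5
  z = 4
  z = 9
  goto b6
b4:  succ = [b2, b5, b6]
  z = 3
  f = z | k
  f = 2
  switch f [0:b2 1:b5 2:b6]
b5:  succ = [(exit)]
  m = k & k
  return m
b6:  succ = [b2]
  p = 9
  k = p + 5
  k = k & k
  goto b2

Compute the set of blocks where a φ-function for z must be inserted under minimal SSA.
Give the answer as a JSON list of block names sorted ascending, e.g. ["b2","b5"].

Answer: ["b2", "b5", "b6"]

Analysis:
idom tree: b1←b0 b2←b0 b3←b2 b4←b2 b5←b2 b6←b2
Dom at joins:
  b2: preds {b0,b4,b6}: {b0} ∩ {b0,b2,b4} ∩ {b0,b2,b6} = {b0}; idom=b0
  b5: preds {b2,b4}: {b0,b2} ∩ {b0,b2,b4} = {b0,b2}; idom=b2
  b6: preds {b3,b4}: {b0,b2,b3} ∩ {b0,b2,b4} = {b0,b2}; idom=b2

DF walk-up:
  b2←b0: walk · to b0
  b2←b4: walk b4→b2 to b0
  b2←b6: walk b6→b2 to b0
  b5←b2: walk · to b2
  b5←b4: walk b4 to b2
  b6←b3: walk b3 to b2
  b6←b4: walk b4 to b2
  b0: DF=∅
  b1: DF=∅
  b2: DF={b2}
  b3: DF={b6}
  b4: DF={b2,b5,b6}
  b5: DF=∅
  b6: DF={b2}

φ for z: defs {b3,b4}
  DF⁺ = {b2,b5,b6}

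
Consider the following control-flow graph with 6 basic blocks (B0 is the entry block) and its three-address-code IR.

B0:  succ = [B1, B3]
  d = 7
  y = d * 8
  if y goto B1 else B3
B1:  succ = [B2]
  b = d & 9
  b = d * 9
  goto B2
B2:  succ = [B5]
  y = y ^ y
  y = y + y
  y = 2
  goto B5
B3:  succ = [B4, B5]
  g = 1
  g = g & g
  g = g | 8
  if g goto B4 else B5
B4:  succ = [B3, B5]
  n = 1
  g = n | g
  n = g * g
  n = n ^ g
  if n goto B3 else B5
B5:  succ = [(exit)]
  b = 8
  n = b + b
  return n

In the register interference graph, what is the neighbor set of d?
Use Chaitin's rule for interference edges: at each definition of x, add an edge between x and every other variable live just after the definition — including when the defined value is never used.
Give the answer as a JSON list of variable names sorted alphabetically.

Answer: ["b", "y"]

Derivation:
def/use:
  B0: def={d,y} ue=∅
  B1: def={b} ue={d}
  B2: def={y} ue={y}
  B3: def={g} ue=∅
  B4: def={g,n} ue={g}
  B5: def={b,n} ue=∅

Backward fixpoint:
  B0: in=∅ out={d,y}
  B1: in={d,y} out={y}
  B2: in={y} out=∅
  B3: in=∅ out={g}
  B4: in={g} out=∅
  B5: in=∅ out=∅

Interfere edges:
  b↔{d,y}
  d↔{b,y}
  g↔{n}
  n↔{g}
  y↔{b,d}

N(d) = ["b", "y"]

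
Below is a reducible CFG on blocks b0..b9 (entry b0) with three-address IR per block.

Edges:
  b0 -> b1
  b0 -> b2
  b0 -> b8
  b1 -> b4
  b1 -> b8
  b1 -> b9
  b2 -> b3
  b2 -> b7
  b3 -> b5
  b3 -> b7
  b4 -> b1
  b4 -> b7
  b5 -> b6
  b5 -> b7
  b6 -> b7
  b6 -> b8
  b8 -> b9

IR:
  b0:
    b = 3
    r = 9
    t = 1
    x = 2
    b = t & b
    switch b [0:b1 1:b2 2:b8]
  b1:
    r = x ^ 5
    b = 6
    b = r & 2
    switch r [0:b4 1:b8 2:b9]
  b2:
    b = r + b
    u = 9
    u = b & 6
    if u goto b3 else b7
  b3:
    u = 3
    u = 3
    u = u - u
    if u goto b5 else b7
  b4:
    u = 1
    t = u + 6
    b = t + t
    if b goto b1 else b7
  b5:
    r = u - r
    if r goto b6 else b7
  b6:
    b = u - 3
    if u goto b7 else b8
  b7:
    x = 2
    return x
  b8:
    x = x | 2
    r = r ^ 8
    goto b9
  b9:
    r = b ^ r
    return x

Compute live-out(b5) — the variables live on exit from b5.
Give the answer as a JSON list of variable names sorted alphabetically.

Answer: ["r", "u", "x"]

Working:
def/use:
  b0: def={b,r,t,x} ue=∅
  b1: def={b,r} ue={x}
  b2: def={b,u} ue={b,r}
  b3: def={u} ue=∅
  b4: def={b,t,u} ue=∅
  b5: def={r} ue={r,u}
  b6: def={b} ue={u}
  b7: def={x} ue=∅
  b8: def={r,x} ue={r,x}
  b9: def={r} ue={b,r,x}

Live sets:
  b0 li=∅ lo={b,r,x}
  b1 li={x} lo={b,r,x}
  b2 li={b,r,x} lo={r,x}
  b3 li={r,x} lo={r,u,x}
  b4 li={x} lo={x}
  b5 li={r,u,x} lo={r,u,x}
  b6 li={r,u,x} lo={b,r,x}
  b7 li=∅ lo=∅
  b8 li={b,r,x} lo={b,r,x}
  b9 li={b,r,x} lo=∅

live-out(b5) = ["r", "u", "x"]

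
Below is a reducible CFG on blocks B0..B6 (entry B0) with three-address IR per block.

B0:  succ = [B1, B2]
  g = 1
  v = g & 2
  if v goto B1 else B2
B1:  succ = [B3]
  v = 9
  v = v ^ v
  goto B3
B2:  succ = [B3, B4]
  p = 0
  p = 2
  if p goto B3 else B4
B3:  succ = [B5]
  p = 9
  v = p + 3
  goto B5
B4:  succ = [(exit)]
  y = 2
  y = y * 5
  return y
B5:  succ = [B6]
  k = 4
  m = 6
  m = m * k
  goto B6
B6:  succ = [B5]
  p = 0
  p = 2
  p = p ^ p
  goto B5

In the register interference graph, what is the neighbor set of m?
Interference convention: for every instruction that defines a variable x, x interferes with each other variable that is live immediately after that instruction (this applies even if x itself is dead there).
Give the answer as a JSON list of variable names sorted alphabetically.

Answer: ["k"]

Derivation:
def/use:
  B0: def={g,v} ue=∅
  B1: def={v} ue=∅
  B2: def={p} ue=∅
  B3: def={p,v} ue=∅
  B4: def={y} ue=∅
  B5: def={k,m} ue=∅
  B6: def={p} ue=∅

Live sets:
  live B0: ∅→∅
  live B1: ∅→∅
  live B2: ∅→∅
  live B3: ∅→∅
  live B4: ∅→∅
  live B5: ∅→∅
  live B6: ∅→∅

Interfere edges:
  g: ∅
  k: {m}
  m: {k}
  p: ∅
  v: ∅
  y: ∅

N(m) = ["k"]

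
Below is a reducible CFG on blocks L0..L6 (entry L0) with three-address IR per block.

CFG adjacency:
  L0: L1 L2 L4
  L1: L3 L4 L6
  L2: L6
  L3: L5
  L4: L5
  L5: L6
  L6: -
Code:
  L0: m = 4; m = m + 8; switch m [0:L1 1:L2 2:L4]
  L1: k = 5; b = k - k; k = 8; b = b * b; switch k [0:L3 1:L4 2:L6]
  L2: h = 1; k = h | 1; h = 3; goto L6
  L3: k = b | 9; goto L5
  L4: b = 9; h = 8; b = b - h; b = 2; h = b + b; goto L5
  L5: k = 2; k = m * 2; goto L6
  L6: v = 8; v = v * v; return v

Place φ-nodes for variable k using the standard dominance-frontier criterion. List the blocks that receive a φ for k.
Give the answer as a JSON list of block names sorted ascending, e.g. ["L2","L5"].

idom tree: L1←L0 L2←L0 L3←L1 L4←L0 L5←L0 L6←L0
Dom at joins:
  L4: preds {L0,L1}: {L0} ∩ {L0,L1} = {L0}; idom=L0
  L5: preds {L3,L4}: {L0,L1,L3} ∩ {L0,L4} = {L0}; idom=L0
  L6: preds {L1,L2,L5}: {L0,L1} ∩ {L0,L2} ∩ {L0,L5} = {L0}; idom=L0

DF derivation:
  join L4 pred L0: · stop@L0
  join L4 pred L1: L1 stop@L0
  join L5 pred L3: L3→L1 stop@L0
  join L5 pred L4: L4 stop@L0
  join L6 pred L1: L1 stop@L0
  join L6 pred L2: L2 stop@L0
  join L6 pred L5: L5 stop@L0
  DF(L0)=∅
  DF(L1)={L4,L5,L6}
  DF(L2)={L6}
  DF(L3)={L5}
  DF(L4)={L5}
  DF(L5)={L6}
  DF(L6)=∅

φ for k: defs {L1,L2,L3,L5}
  DF⁺ = {L4,L5,L6}

Answer: ["L4", "L5", "L6"]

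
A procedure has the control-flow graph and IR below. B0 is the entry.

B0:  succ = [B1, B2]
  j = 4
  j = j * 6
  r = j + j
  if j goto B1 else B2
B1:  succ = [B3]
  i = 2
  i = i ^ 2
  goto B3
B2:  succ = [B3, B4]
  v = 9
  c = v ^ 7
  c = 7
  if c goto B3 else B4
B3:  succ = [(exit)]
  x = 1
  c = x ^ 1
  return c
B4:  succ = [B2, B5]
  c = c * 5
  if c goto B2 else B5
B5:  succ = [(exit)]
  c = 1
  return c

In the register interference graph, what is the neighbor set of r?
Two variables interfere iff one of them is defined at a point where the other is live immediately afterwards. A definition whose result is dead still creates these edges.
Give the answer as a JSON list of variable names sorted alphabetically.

Answer: ["j"]

Analysis:
def/use:
  B0 def {j,r} use ∅
  B1 def {i} use ∅
  B2 def {c,v} use ∅
  B3 def {c,x} use ∅
  B4 def {c} use {c}
  B5 def {c} use ∅

Liveness:
  live B0: ∅→∅
  live B1: ∅→∅
  live B2: ∅→{c}
  live B3: ∅→∅
  live B4: {c}→∅
  live B5: ∅→∅

Interfere edges:
  c — ∅
  i — ∅
  j — {r}
  r — {j}
  v — ∅
  x — ∅

N(r) = ["j"]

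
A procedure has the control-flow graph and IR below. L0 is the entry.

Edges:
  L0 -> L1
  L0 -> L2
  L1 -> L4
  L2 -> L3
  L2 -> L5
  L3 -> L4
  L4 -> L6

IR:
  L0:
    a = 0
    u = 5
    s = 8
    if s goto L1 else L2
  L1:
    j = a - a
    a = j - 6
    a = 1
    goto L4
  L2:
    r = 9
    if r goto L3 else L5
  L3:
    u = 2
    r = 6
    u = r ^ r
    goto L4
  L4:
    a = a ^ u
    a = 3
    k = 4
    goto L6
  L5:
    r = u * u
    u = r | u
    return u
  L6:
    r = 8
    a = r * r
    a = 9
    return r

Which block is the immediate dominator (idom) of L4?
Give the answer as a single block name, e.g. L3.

idom tree: L1←L0 L2←L0 L3←L2 L4←L0 L5←L2 L6←L4
Dom at joins:
  L4: preds {L1,L3}: {L0,L1} ∩ {L0,L2,L3} = {L0}; idom=L0

idom(L4) = L0

Answer: L0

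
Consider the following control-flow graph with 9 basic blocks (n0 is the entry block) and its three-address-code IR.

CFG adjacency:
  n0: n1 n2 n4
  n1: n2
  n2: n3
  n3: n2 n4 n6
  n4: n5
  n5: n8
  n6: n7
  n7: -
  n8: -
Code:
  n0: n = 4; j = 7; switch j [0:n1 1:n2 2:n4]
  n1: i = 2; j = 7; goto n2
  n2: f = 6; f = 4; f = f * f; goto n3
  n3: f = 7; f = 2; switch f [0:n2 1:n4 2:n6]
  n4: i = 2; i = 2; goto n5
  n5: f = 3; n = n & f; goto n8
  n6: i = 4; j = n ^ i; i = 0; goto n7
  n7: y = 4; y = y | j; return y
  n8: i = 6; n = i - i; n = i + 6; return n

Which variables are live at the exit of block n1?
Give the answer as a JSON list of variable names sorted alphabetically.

Per-block:
  n0: {j,n} / ∅
  n1: {i,j} / ∅
  n2: {f} / ∅
  n3: {f} / ∅
  n4: {i} / ∅
  n5: {f,n} / {n}
  n6: {i,j} / {n}
  n7: {y} / {j}
  n8: {i,n} / ∅

Live sets:
  n0: in=∅ out={n}
  n1: in={n} out={n}
  n2: in={n} out={n}
  n3: in={n} out={n}
  n4: in={n} out={n}
  n5: in={n} out=∅
  n6: in={n} out={j}
  n7: in={j} out=∅
  n8: in=∅ out=∅

live-out(n1) = ["n"]

Answer: ["n"]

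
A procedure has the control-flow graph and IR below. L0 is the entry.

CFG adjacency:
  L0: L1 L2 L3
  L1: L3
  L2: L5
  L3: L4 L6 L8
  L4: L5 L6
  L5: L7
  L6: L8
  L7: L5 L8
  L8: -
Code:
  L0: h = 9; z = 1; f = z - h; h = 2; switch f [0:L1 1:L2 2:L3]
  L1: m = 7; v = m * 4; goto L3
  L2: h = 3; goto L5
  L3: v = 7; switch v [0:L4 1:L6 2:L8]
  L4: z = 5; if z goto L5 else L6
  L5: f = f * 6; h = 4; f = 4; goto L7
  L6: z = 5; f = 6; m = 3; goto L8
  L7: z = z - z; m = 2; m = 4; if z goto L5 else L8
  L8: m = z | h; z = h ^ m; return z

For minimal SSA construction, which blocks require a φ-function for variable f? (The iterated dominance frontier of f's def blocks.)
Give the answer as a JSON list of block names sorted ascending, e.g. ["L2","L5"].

idom tree: L1←L0 L2←L0 L3←L0 L4←L3 L5←L0 L6←L3 L7←L5 L8←L0
Dom∩ at merges:
  L3: preds {L0,L1}: {L0} ∩ {L0,L1} = {L0}; idom=L0
  L5: preds {L2,L4,L7}: {L0,L2} ∩ {L0,L3,L4} ∩ {L0,L5,L7} = {L0}; idom=L0
  L6: preds {L3,L4}: {L0,L3} ∩ {L0,L3,L4} = {L0,L3}; idom=L3
  L8: preds {L3,L6,L7}: {L0,L3} ∩ {L0,L3,L6} ∩ {L0,L5,L7} = {L0}; idom=L0

DF derivation:
  join L3 pred L0: · stop@L0
  join L3 pred L1: L1 stop@L0
  join L5 pred L2: L2 stop@L0
  join L5 pred L4: L4→L3 stop@L0
  join L5 pred L7: L7→L5 stop@L0
  join L6 pred L3: · stop@L3
  join L6 pred L4: L4 stop@L3
  join L8 pred L3: L3 stop@L0
  join L8 pred L6: L6→L3 stop@L0
  join L8 pred L7: L7→L5 stop@L0
  L0: DF=∅
  L1: DF={L3}
  L2: DF={L5}
  L3: DF={L5,L8}
  L4: DF={L5,L6}
  L5: DF={L5,L8}
  L6: DF={L8}
  L7: DF={L5,L8}
  L8: DF=∅

φ for f: defs {L0,L5,L6}
  DF⁺ = {L5,L8}

Answer: ["L5", "L8"]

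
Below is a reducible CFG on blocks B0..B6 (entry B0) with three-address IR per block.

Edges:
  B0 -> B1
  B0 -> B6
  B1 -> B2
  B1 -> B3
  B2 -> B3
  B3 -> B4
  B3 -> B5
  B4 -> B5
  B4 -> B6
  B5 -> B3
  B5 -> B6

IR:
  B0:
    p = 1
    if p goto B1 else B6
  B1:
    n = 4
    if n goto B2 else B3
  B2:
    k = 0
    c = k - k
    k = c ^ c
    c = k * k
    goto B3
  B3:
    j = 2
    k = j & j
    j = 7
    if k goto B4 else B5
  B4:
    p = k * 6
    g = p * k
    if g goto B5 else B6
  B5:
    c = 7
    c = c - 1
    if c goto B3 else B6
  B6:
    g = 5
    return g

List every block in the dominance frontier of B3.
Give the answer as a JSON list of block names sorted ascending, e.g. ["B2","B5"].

Answer: ["B3", "B6"]

Derivation:
idom tree: B1←B0 B2←B1 B3←B1 B4←B3 B5←B3 B6←B0
Dom∩ at merges:
  B3: preds {B1,B2,B5}: {B0,B1} ∩ {B0,B1,B2} ∩ {B0,B1,B3,B5} = {B0,B1}; idom=B1
  B5: preds {B3,B4}: {B0,B1,B3} ∩ {B0,B1,B3,B4} = {B0,B1,B3}; idom=B3
  B6: preds {B0,B4,B5}: {B0} ∩ {B0,B1,B3,B4} ∩ {B0,B1,B3,B5} = {B0}; idom=B0

DF derivation:
  join B3 pred B1: · stop@B1
  join B3 pred B2: B2 stop@B1
  join B3 pred B5: B5→B3 stop@B1
  join B5 pred B3: · stop@B3
  join B5 pred B4: B4 stop@B3
  join B6 pred B0: · stop@B0
  join B6 pred B4: B4→B3→B1 stop@B0
  join B6 pred B5: B5→B3→B1 stop@B0
  B0 → ∅
  B1 → {B6}
  B2 → {B3}
  B3 → {B3,B6}
  B4 → {B5,B6}
  B5 → {B3,B6}
  B6 → ∅

DF(B3) = ["B3", "B6"]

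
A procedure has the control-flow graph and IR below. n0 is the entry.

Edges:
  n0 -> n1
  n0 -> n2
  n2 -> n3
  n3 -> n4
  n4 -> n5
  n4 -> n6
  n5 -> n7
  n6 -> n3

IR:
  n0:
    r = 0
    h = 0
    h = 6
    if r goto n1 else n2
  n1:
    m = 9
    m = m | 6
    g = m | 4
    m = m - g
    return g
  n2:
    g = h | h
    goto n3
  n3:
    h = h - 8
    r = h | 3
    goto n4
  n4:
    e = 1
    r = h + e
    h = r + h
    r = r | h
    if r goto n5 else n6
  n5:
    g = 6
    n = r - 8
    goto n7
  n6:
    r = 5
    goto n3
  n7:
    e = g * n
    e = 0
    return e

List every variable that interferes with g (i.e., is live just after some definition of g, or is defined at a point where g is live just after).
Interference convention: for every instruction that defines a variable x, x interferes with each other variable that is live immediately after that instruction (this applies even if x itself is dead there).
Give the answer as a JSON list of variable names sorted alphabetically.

def/use:
  n0 def {h,r} use ∅
  n1 def {g,m} use ∅
  n2 def {g} use {h}
  n3 def {h,r} use {h}
  n4 def {e,h,r} use {h}
  n5 def {g,n} use {r}
  n6 def {r} use ∅
  n7 def {e} use {g,n}

Live sets:
  n0: in=∅ out={h}
  n1: in=∅ out=∅
  n2: in={h} out={h}
  n3: in={h} out={h}
  n4: in={h} out={h,r}
  n5: in={r} out={g,n}
  n6: in={h} out={h}
  n7: in={g,n} out=∅

Conflict graph:
  e↔{h}
  g↔{h,m,n,r}
  h↔{e,g,r}
  m↔{g}
  n↔{g}
  r↔{g,h}

N(g) = ["h", "m", "n", "r"]

Answer: ["h", "m", "n", "r"]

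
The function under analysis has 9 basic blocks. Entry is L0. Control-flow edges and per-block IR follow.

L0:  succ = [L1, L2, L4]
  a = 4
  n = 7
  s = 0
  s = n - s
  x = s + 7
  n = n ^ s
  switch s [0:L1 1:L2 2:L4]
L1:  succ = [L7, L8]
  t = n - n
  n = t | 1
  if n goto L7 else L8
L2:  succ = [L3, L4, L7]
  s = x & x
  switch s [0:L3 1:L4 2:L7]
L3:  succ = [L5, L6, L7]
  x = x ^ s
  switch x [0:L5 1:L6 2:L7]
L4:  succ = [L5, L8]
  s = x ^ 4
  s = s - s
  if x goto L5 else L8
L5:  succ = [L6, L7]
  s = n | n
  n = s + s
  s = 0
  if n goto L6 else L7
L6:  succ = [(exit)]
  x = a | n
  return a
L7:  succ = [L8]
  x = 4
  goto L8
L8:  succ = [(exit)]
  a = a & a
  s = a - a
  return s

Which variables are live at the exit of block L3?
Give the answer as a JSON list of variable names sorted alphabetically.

Answer: ["a", "n"]

Analysis:
Per-block:
  L0 def {a,n,s,x} use ∅
  L1 def {n,t} use {n}
  L2 def {s} use {x}
  L3 def {x} use {s,x}
  L4 def {s} use {x}
  L5 def {n,s} use {n}
  L6 def {x} use {a,n}
  L7 def {x} use ∅
  L8 def {a,s} use {a}

Live sets:
  live L0: ∅→{a,n,x}
  live L1: {a,n}→{a}
  live L2: {a,n,x}→{a,n,s,x}
  live L3: {a,n,s,x}→{a,n}
  live L4: {a,n,x}→{a,n}
  live L5: {a,n}→{a,n}
  live L6: {a,n}→∅
  live L7: {a}→{a}
  live L8: {a}→∅

live-out(L3) = ["a", "n"]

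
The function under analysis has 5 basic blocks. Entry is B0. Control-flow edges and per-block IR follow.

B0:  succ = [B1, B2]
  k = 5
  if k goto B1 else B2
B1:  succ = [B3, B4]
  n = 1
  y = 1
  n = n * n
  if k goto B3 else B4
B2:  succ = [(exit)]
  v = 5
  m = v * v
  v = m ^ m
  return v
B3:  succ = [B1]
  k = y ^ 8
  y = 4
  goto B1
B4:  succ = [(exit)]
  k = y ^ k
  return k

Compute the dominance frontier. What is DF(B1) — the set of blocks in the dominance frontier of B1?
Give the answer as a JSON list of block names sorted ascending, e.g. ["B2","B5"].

idom tree: B1←B0 B2←B0 B3←B1 B4←B1
Join-block Dom:
  B1: preds {B0,B3}: {B0} ∩ {B0,B1,B3} = {B0}; idom=B0

Frontier:
  join B1 pred B0: · stop@B0
  join B1 pred B3: B3→B1 stop@B0
  B0 → ∅
  B1 → {B1}
  B2 → ∅
  B3 → {B1}
  B4 → ∅

DF(B1) = ["B1"]

Answer: ["B1"]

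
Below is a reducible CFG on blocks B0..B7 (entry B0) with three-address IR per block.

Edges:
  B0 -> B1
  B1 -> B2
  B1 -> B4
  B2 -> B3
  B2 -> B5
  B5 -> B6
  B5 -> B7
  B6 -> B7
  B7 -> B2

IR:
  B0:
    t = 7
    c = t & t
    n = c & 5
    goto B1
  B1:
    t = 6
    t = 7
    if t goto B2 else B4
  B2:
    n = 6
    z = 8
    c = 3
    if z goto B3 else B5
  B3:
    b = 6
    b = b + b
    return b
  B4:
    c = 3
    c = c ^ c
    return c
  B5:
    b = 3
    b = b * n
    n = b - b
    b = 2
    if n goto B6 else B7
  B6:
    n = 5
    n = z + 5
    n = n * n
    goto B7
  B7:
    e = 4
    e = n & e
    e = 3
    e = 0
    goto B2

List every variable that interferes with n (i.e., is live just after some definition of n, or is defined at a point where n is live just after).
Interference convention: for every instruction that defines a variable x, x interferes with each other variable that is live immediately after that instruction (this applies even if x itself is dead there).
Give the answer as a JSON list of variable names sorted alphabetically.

def/use:
  B0 def {c,n,t} use ∅
  B1 def {t} use ∅
  B2 def {c,n,z} use ∅
  B3 def {b} use ∅
  B4 def {c} use ∅
  B5 def {b,n} use {n}
  B6 def {n} use {z}
  B7 def {e} use {n}

Backward fixpoint:
  live B0: ∅→∅
  live B1: ∅→∅
  live B2: ∅→{n,z}
  live B3: ∅→∅
  live B4: ∅→∅
  live B5: {n,z}→{n,z}
  live B6: {z}→{n}
  live B7: {n}→∅

Conflict graph:
  b — {n,z}
  c — {n,z}
  e — {n}
  n — {b,c,e,z}
  t — ∅
  z — {b,c,n}

N(n) = ["b", "c", "e", "z"]

Answer: ["b", "c", "e", "z"]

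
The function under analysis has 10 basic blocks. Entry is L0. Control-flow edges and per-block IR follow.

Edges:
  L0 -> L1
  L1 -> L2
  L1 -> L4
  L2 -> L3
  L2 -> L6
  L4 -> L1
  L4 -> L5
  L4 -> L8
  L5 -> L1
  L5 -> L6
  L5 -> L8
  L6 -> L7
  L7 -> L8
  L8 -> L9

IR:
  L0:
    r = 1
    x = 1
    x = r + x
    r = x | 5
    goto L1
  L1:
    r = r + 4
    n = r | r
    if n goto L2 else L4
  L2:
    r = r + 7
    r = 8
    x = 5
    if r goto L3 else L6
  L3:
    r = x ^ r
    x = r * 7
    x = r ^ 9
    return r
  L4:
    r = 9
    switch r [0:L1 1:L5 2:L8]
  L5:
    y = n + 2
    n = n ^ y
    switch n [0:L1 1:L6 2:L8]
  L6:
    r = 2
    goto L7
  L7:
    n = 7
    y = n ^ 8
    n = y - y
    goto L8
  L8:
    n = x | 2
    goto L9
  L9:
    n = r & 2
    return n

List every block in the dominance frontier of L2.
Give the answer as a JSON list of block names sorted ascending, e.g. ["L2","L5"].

idom tree: L1←L0 L2←L1 L3←L2 L4←L1 L5←L4 L6←L1 L7←L6 L8←L1 L9←L8
Dom at joins:
  L1: preds {L0,L4,L5}: {L0} ∩ {L0,L1,L4} ∩ {L0,L1,L4,L5} = {L0}; idom=L0
  L6: preds {L2,L5}: {L0,L1,L2} ∩ {L0,L1,L4,L5} = {L0,L1}; idom=L1
  L8: preds {L4,L5,L7}: {L0,L1,L4} ∩ {L0,L1,L4,L5} ∩ {L0,L1,L6,L7} = {L0,L1}; idom=L1

Frontier:
  L1←L0: walk · to L0
  L1←L4: walk L4→L1 to L0
  L1←L5: walk L5→L4→L1 to L0
  L6←L2: walk L2 to L1
  L6←L5: walk L5→L4 to L1
  L8←L4: walk L4 to L1
  L8←L5: walk L5→L4 to L1
  L8←L7: walk L7→L6 to L1
  DF(L0)=∅
  DF(L1)={L1}
  DF(L2)={L6}
  DF(L3)=∅
  DF(L4)={L1,L6,L8}
  DF(L5)={L1,L6,L8}
  DF(L6)={L8}
  DF(L7)={L8}
  DF(L8)=∅
  DF(L9)=∅

DF(L2) = ["L6"]

Answer: ["L6"]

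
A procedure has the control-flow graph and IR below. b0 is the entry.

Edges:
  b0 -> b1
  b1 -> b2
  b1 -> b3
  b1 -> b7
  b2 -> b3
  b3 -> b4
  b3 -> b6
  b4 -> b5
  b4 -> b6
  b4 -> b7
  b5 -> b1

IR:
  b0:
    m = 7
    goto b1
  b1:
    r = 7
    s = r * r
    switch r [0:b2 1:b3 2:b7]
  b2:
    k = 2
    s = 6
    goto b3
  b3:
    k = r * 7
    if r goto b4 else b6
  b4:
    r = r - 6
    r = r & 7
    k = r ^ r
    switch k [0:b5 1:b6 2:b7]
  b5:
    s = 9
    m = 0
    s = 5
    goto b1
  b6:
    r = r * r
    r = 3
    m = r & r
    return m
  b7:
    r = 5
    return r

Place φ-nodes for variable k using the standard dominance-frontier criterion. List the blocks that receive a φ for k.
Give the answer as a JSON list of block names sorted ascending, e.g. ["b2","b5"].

Answer: ["b1", "b3", "b6", "b7"]

Analysis:
idom tree: b1←b0 b2←b1 b3←b1 b4←b3 b5←b4 b6←b3 b7←b1
Dom at joins:
  b1: preds {b0,b5}: {b0} ∩ {b0,b1,b3,b4,b5} = {b0}; idom=b0
  b3: preds {b1,b2}: {b0,b1} ∩ {b0,b1,b2} = {b0,b1}; idom=b1
  b6: preds {b3,b4}: {b0,b1,b3} ∩ {b0,b1,b3,b4} = {b0,b1,b3}; idom=b3
  b7: preds {b1,b4}: {b0,b1} ∩ {b0,b1,b3,b4} = {b0,b1}; idom=b1

DF derivation:
  b1←b0: walk · to b0
  b1←b5: walk b5→b4→b3→b1 to b0
  b3←b1: walk · to b1
  b3←b2: walk b2 to b1
  b6←b3: walk · to b3
  b6←b4: walk b4 to b3
  b7←b1: walk · to b1
  b7←b4: walk b4→b3 to b1
  b0: DF=∅
  b1: DF={b1}
  b2: DF={b3}
  b3: DF={b1,b7}
  b4: DF={b1,b6,b7}
  b5: DF={b1}
  b6: DF=∅
  b7: DF=∅

φ for k: defs {b2,b3,b4}
  DF⁺ = {b1,b3,b6,b7}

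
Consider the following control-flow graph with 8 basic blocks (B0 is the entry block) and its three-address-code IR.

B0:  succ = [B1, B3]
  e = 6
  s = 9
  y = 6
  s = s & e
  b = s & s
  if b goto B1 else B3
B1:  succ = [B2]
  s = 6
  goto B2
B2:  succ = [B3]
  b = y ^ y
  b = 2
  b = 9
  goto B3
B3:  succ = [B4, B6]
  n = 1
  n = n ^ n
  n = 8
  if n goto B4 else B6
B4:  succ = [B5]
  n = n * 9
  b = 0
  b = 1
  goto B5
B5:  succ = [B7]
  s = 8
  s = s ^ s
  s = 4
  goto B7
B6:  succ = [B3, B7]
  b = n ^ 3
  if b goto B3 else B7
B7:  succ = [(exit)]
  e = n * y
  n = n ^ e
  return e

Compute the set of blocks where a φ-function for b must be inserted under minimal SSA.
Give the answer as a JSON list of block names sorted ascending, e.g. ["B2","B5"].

idom tree: B1←B0 B2←B1 B3←B0 B4←B3 B5←B4 B6←B3 B7←B3
Dom∩ at merges:
  B3: preds {B0,B2,B6}: {B0} ∩ {B0,B1,B2} ∩ {B0,B3,B6} = {B0}; idom=B0
  B7: preds {B5,B6}: {B0,B3,B4,B5} ∩ {B0,B3,B6} = {B0,B3}; idom=B3

DF walk-up:
  join B3 pred B0: · stop@B0
  join B3 pred B2: B2→B1 stop@B0
  join B3 pred B6: B6→B3 stop@B0
  join B7 pred B5: B5→B4 stop@B3
  join B7 pred B6: B6 stop@B3
  DF(B0)=∅
  DF(B1)={B3}
  DF(B2)={B3}
  DF(B3)={B3}
  DF(B4)={B7}
  DF(B5)={B7}
  DF(B6)={B3,B7}
  DF(B7)=∅

φ for b: defs {B0,B2,B4,B6}
  DF⁺ = {B3,B7}

Answer: ["B3", "B7"]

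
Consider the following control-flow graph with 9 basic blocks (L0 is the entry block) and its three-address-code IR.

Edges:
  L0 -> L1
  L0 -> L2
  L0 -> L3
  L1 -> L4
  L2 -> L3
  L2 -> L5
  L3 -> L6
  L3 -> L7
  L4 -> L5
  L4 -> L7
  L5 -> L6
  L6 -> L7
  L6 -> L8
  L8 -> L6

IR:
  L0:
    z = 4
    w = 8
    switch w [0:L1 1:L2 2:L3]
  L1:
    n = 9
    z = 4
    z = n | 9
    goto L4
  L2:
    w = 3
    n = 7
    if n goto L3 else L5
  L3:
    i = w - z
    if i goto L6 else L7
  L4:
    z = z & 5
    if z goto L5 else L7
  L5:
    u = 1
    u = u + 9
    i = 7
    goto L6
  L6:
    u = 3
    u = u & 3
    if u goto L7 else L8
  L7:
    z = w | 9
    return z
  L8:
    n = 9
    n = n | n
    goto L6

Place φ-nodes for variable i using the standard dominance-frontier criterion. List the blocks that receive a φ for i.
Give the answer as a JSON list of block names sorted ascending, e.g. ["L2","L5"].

idom tree: L1←L0 L2←L0 L3←L0 L4←L1 L5←L0 L6←L0 L7←L0 L8←L6
Join-block Dom:
  L3: preds {L0,L2}: {L0} ∩ {L0,L2} = {L0}; idom=L0
  L5: preds {L2,L4}: {L0,L2} ∩ {L0,L1,L4} = {L0}; idom=L0
  L6: preds {L3,L5,L8}: {L0,L3} ∩ {L0,L5} ∩ {L0,L6,L8} = {L0}; idom=L0
  L7: preds {L3,L4,L6}: {L0,L3} ∩ {L0,L1,L4} ∩ {L0,L6} = {L0}; idom=L0

DF walk-up:
  join L3 pred L0: · stop@L0
  join L3 pred L2: L2 stop@L0
  join L5 pred L2: L2 stop@L0
  join L5 pred L4: L4→L1 stop@L0
  join L6 pred L3: L3 stop@L0
  join L6 pred L5: L5 stop@L0
  join L6 pred L8: L8→L6 stop@L0
  join L7 pred L3: L3 stop@L0
  join L7 pred L4: L4→L1 stop@L0
  join L7 pred L6: L6 stop@L0
  L0 → ∅
  L1 → {L5,L7}
  L2 → {L3,L5}
  L3 → {L6,L7}
  L4 → {L5,L7}
  L5 → {L6}
  L6 → {L6,L7}
  L7 → ∅
  L8 → {L6}

φ for i: defs {L3,L5}
  DF⁺ = {L6,L7}

Answer: ["L6", "L7"]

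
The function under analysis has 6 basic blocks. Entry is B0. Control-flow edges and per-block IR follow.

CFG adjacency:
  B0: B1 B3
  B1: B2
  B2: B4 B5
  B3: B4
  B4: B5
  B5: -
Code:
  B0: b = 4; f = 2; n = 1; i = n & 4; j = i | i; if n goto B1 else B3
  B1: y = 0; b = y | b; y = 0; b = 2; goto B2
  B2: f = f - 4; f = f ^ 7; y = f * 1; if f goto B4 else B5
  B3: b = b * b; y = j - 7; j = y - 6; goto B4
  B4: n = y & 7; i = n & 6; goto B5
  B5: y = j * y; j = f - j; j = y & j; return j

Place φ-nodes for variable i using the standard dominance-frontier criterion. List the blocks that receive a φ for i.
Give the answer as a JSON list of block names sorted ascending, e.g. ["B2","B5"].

Answer: ["B5"]

Derivation:
idom tree: B1←B0 B2←B1 B3←B0 B4←B0 B5←B0
Dom∩ at merges:
  B4: preds {B2,B3}: {B0,B1,B2} ∩ {B0,B3} = {B0}; idom=B0
  B5: preds {B2,B4}: {B0,B1,B2} ∩ {B0,B4} = {B0}; idom=B0

DF derivation:
  join B4 pred B2: B2→B1 stop@B0
  join B4 pred B3: B3 stop@B0
  join B5 pred B2: B2→B1 stop@B0
  join B5 pred B4: B4 stop@B0
  B0 → ∅
  B1 → {B4,B5}
  B2 → {B4,B5}
  B3 → {B4}
  B4 → {B5}
  B5 → ∅

φ for i: defs {B0,B4}
  DF⁺ = {B5}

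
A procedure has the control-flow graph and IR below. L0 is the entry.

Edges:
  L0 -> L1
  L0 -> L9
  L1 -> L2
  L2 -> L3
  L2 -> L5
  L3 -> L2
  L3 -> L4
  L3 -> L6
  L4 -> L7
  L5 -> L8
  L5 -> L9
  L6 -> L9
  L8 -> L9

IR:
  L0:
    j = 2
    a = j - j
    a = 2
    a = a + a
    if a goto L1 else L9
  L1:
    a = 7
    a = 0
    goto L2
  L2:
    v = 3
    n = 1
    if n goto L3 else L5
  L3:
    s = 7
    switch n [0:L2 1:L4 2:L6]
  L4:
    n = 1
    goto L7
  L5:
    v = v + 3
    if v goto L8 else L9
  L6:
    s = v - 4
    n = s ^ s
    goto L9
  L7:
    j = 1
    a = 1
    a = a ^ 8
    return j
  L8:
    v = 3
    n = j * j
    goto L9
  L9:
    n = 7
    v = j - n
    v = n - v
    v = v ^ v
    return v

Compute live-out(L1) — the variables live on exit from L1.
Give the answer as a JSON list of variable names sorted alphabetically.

Answer: ["j"]

Working:
Block summaries:
  L0: def={a,j} ue=∅
  L1: def={a} ue=∅
  L2: def={n,v} ue=∅
  L3: def={s} ue={n}
  L4: def={n} ue=∅
  L5: def={v} ue={v}
  L6: def={n,s} ue={v}
  L7: def={a,j} ue=∅
  L8: def={n,v} ue={j}
  L9: def={n,v} ue={j}

Backward fixpoint:
  live L0: ∅→{j}
  live L1: {j}→{j}
  live L2: {j}→{j,n,v}
  live L3: {j,n,v}→{j,v}
  live L4: ∅→∅
  live L5: {j,v}→{j}
  live L6: {j,v}→{j}
  live L7: ∅→∅
  live L8: {j}→{j}
  live L9: {j}→∅

live-out(L1) = ["j"]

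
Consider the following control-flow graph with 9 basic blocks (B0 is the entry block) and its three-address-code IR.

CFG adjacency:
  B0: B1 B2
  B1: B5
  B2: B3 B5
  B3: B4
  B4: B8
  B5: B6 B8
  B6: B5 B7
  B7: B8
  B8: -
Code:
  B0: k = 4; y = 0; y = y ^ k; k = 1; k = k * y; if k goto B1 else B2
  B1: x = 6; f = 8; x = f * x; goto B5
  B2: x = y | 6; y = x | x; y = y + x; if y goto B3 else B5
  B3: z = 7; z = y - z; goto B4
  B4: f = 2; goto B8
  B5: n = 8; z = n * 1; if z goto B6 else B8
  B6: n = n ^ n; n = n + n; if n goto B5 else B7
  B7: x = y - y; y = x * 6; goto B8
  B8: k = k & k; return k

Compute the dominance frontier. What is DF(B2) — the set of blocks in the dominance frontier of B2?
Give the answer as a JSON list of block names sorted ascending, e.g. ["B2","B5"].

Answer: ["B5", "B8"]

Analysis:
idom tree: B1←B0 B2←B0 B3←B2 B4←B3 B5←B0 B6←B5 B7←B6 B8←B0
Dom at joins:
  B5: preds {B1,B2,B6}: {B0,B1} ∩ {B0,B2} ∩ {B0,B5,B6} = {B0}; idom=B0
  B8: preds {B4,B5,B7}: {B0,B2,B3,B4} ∩ {B0,B5} ∩ {B0,B5,B6,B7} = {B0}; idom=B0

Frontier:
  B5←B1: walk B1 to B0
  B5←B2: walk B2 to B0
  B5←B6: walk B6→B5 to B0
  B8←B4: walk B4→B3→B2 to B0
  B8←B5: walk B5 to B0
  B8←B7: walk B7→B6→B5 to B0
  B0 → ∅
  B1 → {B5}
  B2 → {B5,B8}
  B3 → {B8}
  B4 → {B8}
  B5 → {B5,B8}
  B6 → {B5,B8}
  B7 → {B8}
  B8 → ∅

DF(B2) = ["B5", "B8"]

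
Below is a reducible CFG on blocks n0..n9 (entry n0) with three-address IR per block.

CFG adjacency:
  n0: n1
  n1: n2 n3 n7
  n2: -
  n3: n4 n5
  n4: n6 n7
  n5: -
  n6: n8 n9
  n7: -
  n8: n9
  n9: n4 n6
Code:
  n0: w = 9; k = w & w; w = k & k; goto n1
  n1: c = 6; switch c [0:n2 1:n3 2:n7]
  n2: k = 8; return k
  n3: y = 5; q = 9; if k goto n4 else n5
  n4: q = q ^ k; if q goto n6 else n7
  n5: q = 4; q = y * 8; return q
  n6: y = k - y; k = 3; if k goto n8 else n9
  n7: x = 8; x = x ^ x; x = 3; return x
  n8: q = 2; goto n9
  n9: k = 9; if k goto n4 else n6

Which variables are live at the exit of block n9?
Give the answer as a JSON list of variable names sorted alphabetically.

Per-block:
  n0: {k,w} / ∅
  n1: {c} / ∅
  n2: {k} / ∅
  n3: {q,y} / {k}
  n4: {q} / {k,q}
  n5: {q} / {y}
  n6: {k,y} / {k,y}
  n7: {x} / ∅
  n8: {q} / ∅
  n9: {k} / ∅

Live sets:
  n0 li=∅ lo={k}
  n1 li={k} lo={k}
  n2 li=∅ lo=∅
  n3 li={k} lo={k,q,y}
  n4 li={k,q,y} lo={k,q,y}
  n5 li={y} lo=∅
  n6 li={k,q,y} lo={q,y}
  n7 li=∅ lo=∅
  n8 li={y} lo={q,y}
  n9 li={q,y} lo={k,q,y}

live-out(n9) = ["k", "q", "y"]

Answer: ["k", "q", "y"]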